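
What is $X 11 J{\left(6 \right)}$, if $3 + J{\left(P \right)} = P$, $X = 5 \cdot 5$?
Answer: $825$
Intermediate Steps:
$X = 25$
$J{\left(P \right)} = -3 + P$
$X 11 J{\left(6 \right)} = 25 \cdot 11 \left(-3 + 6\right) = 275 \cdot 3 = 825$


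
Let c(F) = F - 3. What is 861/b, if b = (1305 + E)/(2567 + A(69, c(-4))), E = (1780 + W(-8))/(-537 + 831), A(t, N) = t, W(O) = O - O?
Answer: 333630612/192725 ≈ 1731.1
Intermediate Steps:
W(O) = 0
c(F) = -3 + F
E = 890/147 (E = (1780 + 0)/(-537 + 831) = 1780/294 = 1780*(1/294) = 890/147 ≈ 6.0544)
b = 192725/387492 (b = (1305 + 890/147)/(2567 + 69) = (192725/147)/2636 = (192725/147)*(1/2636) = 192725/387492 ≈ 0.49736)
861/b = 861/(192725/387492) = 861*(387492/192725) = 333630612/192725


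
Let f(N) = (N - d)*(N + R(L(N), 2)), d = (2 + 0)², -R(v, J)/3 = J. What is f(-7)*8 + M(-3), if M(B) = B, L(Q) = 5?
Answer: 1141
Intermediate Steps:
R(v, J) = -3*J
d = 4 (d = 2² = 4)
f(N) = (-6 + N)*(-4 + N) (f(N) = (N - 1*4)*(N - 3*2) = (N - 4)*(N - 6) = (-4 + N)*(-6 + N) = (-6 + N)*(-4 + N))
f(-7)*8 + M(-3) = (24 + (-7)² - 10*(-7))*8 - 3 = (24 + 49 + 70)*8 - 3 = 143*8 - 3 = 1144 - 3 = 1141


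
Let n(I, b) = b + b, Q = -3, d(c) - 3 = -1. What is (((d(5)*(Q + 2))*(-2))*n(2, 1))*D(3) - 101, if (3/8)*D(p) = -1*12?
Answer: -357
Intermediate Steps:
d(c) = 2 (d(c) = 3 - 1 = 2)
n(I, b) = 2*b
D(p) = -32 (D(p) = 8*(-1*12)/3 = (8/3)*(-12) = -32)
(((d(5)*(Q + 2))*(-2))*n(2, 1))*D(3) - 101 = (((2*(-3 + 2))*(-2))*(2*1))*(-32) - 101 = (((2*(-1))*(-2))*2)*(-32) - 101 = (-2*(-2)*2)*(-32) - 101 = (4*2)*(-32) - 101 = 8*(-32) - 101 = -256 - 101 = -357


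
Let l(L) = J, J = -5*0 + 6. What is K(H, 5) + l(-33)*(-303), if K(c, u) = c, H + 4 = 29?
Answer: -1793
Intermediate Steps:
H = 25 (H = -4 + 29 = 25)
J = 6 (J = 0 + 6 = 6)
l(L) = 6
K(H, 5) + l(-33)*(-303) = 25 + 6*(-303) = 25 - 1818 = -1793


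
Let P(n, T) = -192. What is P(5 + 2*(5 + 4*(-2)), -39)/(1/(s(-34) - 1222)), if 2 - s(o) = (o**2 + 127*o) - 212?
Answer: -413568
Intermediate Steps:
s(o) = 214 - o**2 - 127*o (s(o) = 2 - ((o**2 + 127*o) - 212) = 2 - (-212 + o**2 + 127*o) = 2 + (212 - o**2 - 127*o) = 214 - o**2 - 127*o)
P(5 + 2*(5 + 4*(-2)), -39)/(1/(s(-34) - 1222)) = -192/(1/((214 - 1*(-34)**2 - 127*(-34)) - 1222)) = -192/(1/((214 - 1*1156 + 4318) - 1222)) = -192/(1/((214 - 1156 + 4318) - 1222)) = -192/(1/(3376 - 1222)) = -192/(1/2154) = -192/1/2154 = -192*2154 = -413568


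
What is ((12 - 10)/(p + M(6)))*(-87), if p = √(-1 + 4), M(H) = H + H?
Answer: -696/47 + 58*√3/47 ≈ -12.671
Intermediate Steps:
M(H) = 2*H
p = √3 ≈ 1.7320
((12 - 10)/(p + M(6)))*(-87) = ((12 - 10)/(√3 + 2*6))*(-87) = (2/(√3 + 12))*(-87) = (2/(12 + √3))*(-87) = -174/(12 + √3)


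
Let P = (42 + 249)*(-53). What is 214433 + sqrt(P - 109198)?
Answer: 214433 + I*sqrt(124621) ≈ 2.1443e+5 + 353.02*I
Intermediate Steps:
P = -15423 (P = 291*(-53) = -15423)
214433 + sqrt(P - 109198) = 214433 + sqrt(-15423 - 109198) = 214433 + sqrt(-124621) = 214433 + I*sqrt(124621)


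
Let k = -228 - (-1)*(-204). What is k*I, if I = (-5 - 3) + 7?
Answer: 432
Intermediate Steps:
I = -1 (I = -8 + 7 = -1)
k = -432 (k = -228 - 1*204 = -228 - 204 = -432)
k*I = -432*(-1) = 432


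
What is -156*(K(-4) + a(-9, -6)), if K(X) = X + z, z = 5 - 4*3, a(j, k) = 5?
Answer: 936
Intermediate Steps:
z = -7 (z = 5 - 12 = -7)
K(X) = -7 + X (K(X) = X - 7 = -7 + X)
-156*(K(-4) + a(-9, -6)) = -156*((-7 - 4) + 5) = -156*(-11 + 5) = -156*(-6) = -1*(-936) = 936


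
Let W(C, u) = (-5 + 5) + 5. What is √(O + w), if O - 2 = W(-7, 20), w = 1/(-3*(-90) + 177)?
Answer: √1399110/447 ≈ 2.6462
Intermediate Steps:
W(C, u) = 5 (W(C, u) = 0 + 5 = 5)
w = 1/447 (w = 1/(270 + 177) = 1/447 ≈ 0.0022371)
O = 7 (O = 2 + 5 = 7)
√(O + w) = √(7 + 1/447) = √(3130/447) = √1399110/447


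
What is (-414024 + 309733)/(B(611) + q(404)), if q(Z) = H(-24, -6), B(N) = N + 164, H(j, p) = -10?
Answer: -104291/765 ≈ -136.33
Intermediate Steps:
B(N) = 164 + N
q(Z) = -10
(-414024 + 309733)/(B(611) + q(404)) = (-414024 + 309733)/((164 + 611) - 10) = -104291/(775 - 10) = -104291/765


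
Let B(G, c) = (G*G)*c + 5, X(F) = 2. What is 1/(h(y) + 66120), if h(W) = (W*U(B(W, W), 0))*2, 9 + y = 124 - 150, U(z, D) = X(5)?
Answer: 1/65980 ≈ 1.5156e-5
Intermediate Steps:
B(G, c) = 5 + c*G**2 (B(G, c) = G**2*c + 5 = c*G**2 + 5 = 5 + c*G**2)
U(z, D) = 2
y = -35 (y = -9 + (124 - 150) = -9 - 26 = -35)
h(W) = 4*W (h(W) = (W*2)*2 = (2*W)*2 = 4*W)
1/(h(y) + 66120) = 1/(4*(-35) + 66120) = 1/(-140 + 66120) = 1/65980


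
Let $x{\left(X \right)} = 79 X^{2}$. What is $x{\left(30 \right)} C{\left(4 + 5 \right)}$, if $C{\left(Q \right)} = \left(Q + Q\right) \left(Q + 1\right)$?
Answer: $12798000$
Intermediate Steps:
$C{\left(Q \right)} = 2 Q \left(1 + Q\right)$
$x{\left(30 \right)} C{\left(4 + 5 \right)} = 79 \cdot 30^{2} \cdot 2 \left(4 + 5\right) \left(1 + \left(4 + 5\right)\right) = 79 \cdot 900 \cdot 2 \cdot 9 \left(1 + 9\right) = 71100 \cdot 2 \cdot 9 \cdot 10 = 71100 \cdot 180 = 12798000$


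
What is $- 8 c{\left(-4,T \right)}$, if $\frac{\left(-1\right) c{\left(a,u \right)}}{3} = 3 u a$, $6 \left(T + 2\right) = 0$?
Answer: $576$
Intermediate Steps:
$T = -2$ ($T = -2 + \frac{1}{6} \cdot 0 = -2 + 0 = -2$)
$c{\left(a,u \right)} = - 9 a u$ ($c{\left(a,u \right)} = - 3 \cdot 3 u a = - 3 \cdot 3 a u = - 9 a u$)
$- 8 c{\left(-4,T \right)} = - 8 \left(\left(-9\right) \left(-4\right) \left(-2\right)\right) = \left(-8\right) \left(-72\right) = 576$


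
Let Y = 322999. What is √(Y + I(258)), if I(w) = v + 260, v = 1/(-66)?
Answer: √1408116138/66 ≈ 568.56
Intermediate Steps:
v = -1/66 ≈ -0.015152
I(w) = 17159/66 (I(w) = -1/66 + 260 = 17159/66)
√(Y + I(258)) = √(322999 + 17159/66) = √(21335093/66) = √1408116138/66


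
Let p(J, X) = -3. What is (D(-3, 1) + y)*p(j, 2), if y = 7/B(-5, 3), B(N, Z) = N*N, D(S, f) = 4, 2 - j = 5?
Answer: -321/25 ≈ -12.840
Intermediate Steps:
j = -3 (j = 2 - 1*5 = 2 - 5 = -3)
B(N, Z) = N²
y = 7/25 (y = 7/((-5)²) = 7/25 ≈ 0.28000)
(D(-3, 1) + y)*p(j, 2) = (4 + 7/25)*(-3) = (107/25)*(-3) = -321/25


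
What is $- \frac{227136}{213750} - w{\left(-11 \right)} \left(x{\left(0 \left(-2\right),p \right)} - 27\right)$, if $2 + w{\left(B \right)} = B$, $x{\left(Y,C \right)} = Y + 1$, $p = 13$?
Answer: $- \frac{12079106}{35625} \approx -339.06$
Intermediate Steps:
$x{\left(Y,C \right)} = 1 + Y$
$w{\left(B \right)} = -2 + B$
$- \frac{227136}{213750} - w{\left(-11 \right)} \left(x{\left(0 \left(-2\right),p \right)} - 27\right) = - \frac{227136}{213750} - \left(-2 - 11\right) \left(\left(1 + 0 \left(-2\right)\right) - 27\right) = \left(-227136\right) \frac{1}{213750} - - 13 \left(\left(1 + 0\right) - 27\right) = - \frac{37856}{35625} - - 13 \left(1 - 27\right) = - \frac{37856}{35625} - \left(-13\right) \left(-26\right) = - \frac{37856}{35625} - 338 = - \frac{12079106}{35625}$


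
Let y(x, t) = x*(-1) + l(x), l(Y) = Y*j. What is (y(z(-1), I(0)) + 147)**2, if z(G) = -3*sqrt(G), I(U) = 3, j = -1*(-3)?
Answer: 21573 - 1764*I ≈ 21573.0 - 1764.0*I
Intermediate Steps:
j = 3
l(Y) = 3*Y (l(Y) = Y*3 = 3*Y)
y(x, t) = 2*x (y(x, t) = x*(-1) + 3*x = -x + 3*x = 2*x)
(y(z(-1), I(0)) + 147)**2 = (2*(-3*I) + 147)**2 = (-6*I + 147)**2 = (147 - 6*I)**2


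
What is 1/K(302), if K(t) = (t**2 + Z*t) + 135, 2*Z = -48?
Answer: 1/84091 ≈ 1.1892e-5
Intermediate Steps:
Z = -24 (Z = (1/2)*(-48) = -24)
K(t) = 135 + t**2 - 24*t (K(t) = (t**2 - 24*t) + 135 = 135 + t**2 - 24*t)
1/K(302) = 1/(135 + 302**2 - 24*302) = 1/(135 + 91204 - 7248) = 1/84091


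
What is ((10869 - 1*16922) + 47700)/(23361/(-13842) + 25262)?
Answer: 192159258/116551081 ≈ 1.6487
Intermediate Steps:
((10869 - 1*16922) + 47700)/(23361/(-13842) + 25262) = ((10869 - 16922) + 47700)/(23361*(-1/13842) + 25262) = (-6053 + 47700)/(-7787/4614 + 25262) = 41647/(116551081/4614) = 41647*(4614/116551081) = 192159258/116551081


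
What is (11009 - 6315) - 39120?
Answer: -34426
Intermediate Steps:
(11009 - 6315) - 39120 = 4694 - 39120 = -34426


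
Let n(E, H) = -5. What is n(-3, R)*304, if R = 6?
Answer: -1520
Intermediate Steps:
n(-3, R)*304 = -5*304 = -1520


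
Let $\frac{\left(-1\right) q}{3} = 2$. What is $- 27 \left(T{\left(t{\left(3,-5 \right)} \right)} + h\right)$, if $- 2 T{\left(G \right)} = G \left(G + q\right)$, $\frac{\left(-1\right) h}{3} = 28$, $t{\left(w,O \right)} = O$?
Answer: $\frac{6021}{2} \approx 3010.5$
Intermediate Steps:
$q = -6$ ($q = \left(-3\right) 2 = -6$)
$h = -84$ ($h = \left(-3\right) 28 = -84$)
$T{\left(G \right)} = - \frac{G \left(-6 + G\right)}{2}$ ($T{\left(G \right)} = - \frac{G \left(G - 6\right)}{2} = - \frac{G \left(-6 + G\right)}{2}$)
$- 27 \left(T{\left(t{\left(3,-5 \right)} \right)} + h\right) = - 27 \left(\frac{1}{2} \left(-5\right) \left(6 - -5\right) - 84\right) = - 27 \left(\frac{1}{2} \left(-5\right) \left(6 + 5\right) - 84\right) = - 27 \left(\frac{1}{2} \left(-5\right) 11 - 84\right) = - 27 \left(- \frac{55}{2} - 84\right) = \left(-27\right) \left(- \frac{223}{2}\right) = \frac{6021}{2}$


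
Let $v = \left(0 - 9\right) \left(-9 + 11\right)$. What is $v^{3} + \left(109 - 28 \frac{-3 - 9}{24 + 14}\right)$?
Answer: $- \frac{108569}{19} \approx -5714.2$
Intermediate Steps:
$v = -18$ ($v = \left(-9\right) 2 = -18$)
$v^{3} + \left(109 - 28 \frac{-3 - 9}{24 + 14}\right) = \left(-18\right)^{3} + \left(109 - 28 \frac{-3 - 9}{24 + 14}\right) = -5832 + \left(109 - 28 \left(- \frac{12}{38}\right)\right) = -5832 + \left(109 - 28 \left(\left(-12\right) \frac{1}{38}\right)\right) = -5832 + \left(109 - - \frac{168}{19}\right) = -5832 + \left(109 + \frac{168}{19}\right) = -5832 + \frac{2239}{19} = - \frac{108569}{19}$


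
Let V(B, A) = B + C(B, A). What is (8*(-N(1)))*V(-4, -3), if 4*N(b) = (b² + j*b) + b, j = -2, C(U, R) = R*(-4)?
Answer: 0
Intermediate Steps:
C(U, R) = -4*R
V(B, A) = B - 4*A
N(b) = -b/4 + b²/4 (N(b) = ((b² - 2*b) + b)/4 = (b² - b)/4 = -b/4 + b²/4)
(8*(-N(1)))*V(-4, -3) = (8*(-(-1 + 1)/4))*(-4 - 4*(-3)) = (8*(-0/4))*(-4 + 12) = (8*(-1*0))*8 = (8*0)*8 = 0*8 = 0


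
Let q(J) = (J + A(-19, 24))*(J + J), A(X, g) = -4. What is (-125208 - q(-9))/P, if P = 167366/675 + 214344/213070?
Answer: -69389810325/137712907 ≈ -503.87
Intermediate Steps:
q(J) = 2*J*(-4 + J) (q(J) = (J - 4)*(J + J) = (-4 + J)*(2*J) = 2*J*(-4 + J))
P = 275425814/1106325 (P = 167366*(1/675) + 214344*(1/213070) = 167366/675 + 8244/8195 = 275425814/1106325 ≈ 248.96)
(-125208 - q(-9))/P = (-125208 - 2*(-9)*(-4 - 9))/(275425814/1106325) = (-125208 - 2*(-9)*(-13))*(1106325/275425814) = (-125208 - 1*234)*(1106325/275425814) = (-125208 - 234)*(1106325/275425814) = -125442*1106325/275425814 = -69389810325/137712907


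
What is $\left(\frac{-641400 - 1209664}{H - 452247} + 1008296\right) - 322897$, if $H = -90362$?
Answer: $\frac{371905517055}{542609} \approx 6.854 \cdot 10^{5}$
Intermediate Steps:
$\left(\frac{-641400 - 1209664}{H - 452247} + 1008296\right) - 322897 = \left(\frac{-641400 - 1209664}{-90362 - 452247} + 1008296\right) - 322897 = \left(- \frac{1851064}{-542609} + 1008296\right) - 322897 = \left(\left(-1851064\right) \left(- \frac{1}{542609}\right) + 1008296\right) - 322897 = \left(\frac{1851064}{542609} + 1008296\right) - 322897 = \frac{547112335328}{542609} - 322897 = \frac{371905517055}{542609}$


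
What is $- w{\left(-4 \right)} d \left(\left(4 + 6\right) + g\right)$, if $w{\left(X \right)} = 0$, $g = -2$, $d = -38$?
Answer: $0$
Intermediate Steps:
$- w{\left(-4 \right)} d \left(\left(4 + 6\right) + g\right) = \left(-1\right) 0 \left(-38\right) \left(\left(4 + 6\right) - 2\right) = 0 \left(-38\right) \left(10 - 2\right) = 0 \cdot 8 = 0$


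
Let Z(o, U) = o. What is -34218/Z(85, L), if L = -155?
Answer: -34218/85 ≈ -402.56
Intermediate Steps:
-34218/Z(85, L) = -34218/85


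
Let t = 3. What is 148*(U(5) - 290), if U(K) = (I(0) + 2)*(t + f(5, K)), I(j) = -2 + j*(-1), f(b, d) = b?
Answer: -42920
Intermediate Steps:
I(j) = -2 - j
U(K) = 0 (U(K) = ((-2 - 1*0) + 2)*(3 + 5) = ((-2 + 0) + 2)*8 = (-2 + 2)*8 = 0*8 = 0)
148*(U(5) - 290) = 148*(0 - 290) = 148*(-290) = -42920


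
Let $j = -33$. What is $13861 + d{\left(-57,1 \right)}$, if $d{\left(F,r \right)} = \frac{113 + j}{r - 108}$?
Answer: $\frac{1483047}{107} \approx 13860.0$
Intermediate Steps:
$d{\left(F,r \right)} = \frac{80}{-108 + r}$ ($d{\left(F,r \right)} = \frac{113 - 33}{r - 108} = \frac{80}{-108 + r}$)
$13861 + d{\left(-57,1 \right)} = 13861 + \frac{80}{-108 + 1} = 13861 + \frac{80}{-107} = 13861 + 80 \left(- \frac{1}{107}\right) = 13861 - \frac{80}{107} = \frac{1483047}{107}$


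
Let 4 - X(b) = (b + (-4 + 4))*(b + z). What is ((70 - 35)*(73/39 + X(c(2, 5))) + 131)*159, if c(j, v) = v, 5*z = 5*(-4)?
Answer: 333847/13 ≈ 25681.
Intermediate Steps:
z = -4 (z = (5*(-4))/5 = (1/5)*(-20) = -4)
X(b) = 4 - b*(-4 + b) (X(b) = 4 - (b + (-4 + 4))*(b - 4) = 4 - (b + 0)*(-4 + b) = 4 - b*(-4 + b))
((70 - 35)*(73/39 + X(c(2, 5))) + 131)*159 = ((70 - 35)*(73/39 + (4 - 1*5**2 + 4*5)) + 131)*159 = (35*(73*(1/39) + (4 - 1*25 + 20)) + 131)*159 = (35*(73/39 + (4 - 25 + 20)) + 131)*159 = (35*(73/39 - 1) + 131)*159 = (35*(34/39) + 131)*159 = (1190/39 + 131)*159 = (6299/39)*159 = 333847/13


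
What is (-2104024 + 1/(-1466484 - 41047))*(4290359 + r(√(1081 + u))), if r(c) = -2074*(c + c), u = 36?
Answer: -13608509931780353455/1507531 + 13156964066882260*√1117/1507531 ≈ -8.7353e+12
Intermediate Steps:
r(c) = -4148*c
(-2104024 + 1/(-1466484 - 41047))*(4290359 + r(√(1081 + u))) = (-2104024 + 1/(-1466484 - 41047))*(4290359 - 4148*√(1081 + 36)) = (-2104024 + 1/(-1507531))*(4290359 - 4148*√1117) = (-2104024 - 1/1507531)*(4290359 - 4148*√1117) = -3171881404745*(4290359 - 4148*√1117)/1507531 = -13608509931780353455/1507531 + 13156964066882260*√1117/1507531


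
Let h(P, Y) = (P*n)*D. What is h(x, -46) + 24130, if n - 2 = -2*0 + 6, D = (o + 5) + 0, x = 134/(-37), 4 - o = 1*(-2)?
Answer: 881018/37 ≈ 23811.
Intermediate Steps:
o = 6 (o = 4 - (-2) = 4 - 1*(-2) = 4 + 2 = 6)
x = -134/37 (x = 134*(-1/37) = -134/37 ≈ -3.6216)
D = 11 (D = (6 + 5) + 0 = 11 + 0 = 11)
n = 8 (n = 2 + (-2*0 + 6) = 2 + (0 + 6) = 2 + 6 = 8)
h(P, Y) = 88*P (h(P, Y) = (P*8)*11 = (8*P)*11 = 88*P)
h(x, -46) + 24130 = 88*(-134/37) + 24130 = -11792/37 + 24130 = 881018/37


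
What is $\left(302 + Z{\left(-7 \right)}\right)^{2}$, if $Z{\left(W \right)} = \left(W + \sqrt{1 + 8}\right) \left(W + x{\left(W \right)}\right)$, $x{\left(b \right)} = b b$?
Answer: $17956$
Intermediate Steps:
$x{\left(b \right)} = b^{2}$
$Z{\left(W \right)} = \left(3 + W\right) \left(W + W^{2}\right)$ ($Z{\left(W \right)} = \left(W + \sqrt{1 + 8}\right) \left(W + W^{2}\right) = \left(W + \sqrt{9}\right) \left(W + W^{2}\right) = \left(W + 3\right) \left(W + W^{2}\right) = \left(3 + W\right) \left(W + W^{2}\right)$)
$\left(302 + Z{\left(-7 \right)}\right)^{2} = \left(302 - 7 \left(3 + \left(-7\right)^{2} + 4 \left(-7\right)\right)\right)^{2} = \left(302 - 7 \left(3 + 49 - 28\right)\right)^{2} = \left(302 - 168\right)^{2} = 134^{2} = 17956$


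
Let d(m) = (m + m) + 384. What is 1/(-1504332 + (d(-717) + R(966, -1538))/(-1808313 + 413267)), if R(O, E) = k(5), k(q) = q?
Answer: -1395046/2098612338227 ≈ -6.6475e-7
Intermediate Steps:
R(O, E) = 5
d(m) = 384 + 2*m (d(m) = 2*m + 384 = 384 + 2*m)
1/(-1504332 + (d(-717) + R(966, -1538))/(-1808313 + 413267)) = 1/(-1504332 + ((384 + 2*(-717)) + 5)/(-1808313 + 413267)) = 1/(-1504332 + ((384 - 1434) + 5)/(-1395046)) = 1/(-1504332 + (-1050 + 5)*(-1/1395046)) = 1/(-1504332 - 1045*(-1/1395046)) = 1/(-1504332 + 1045/1395046) = 1/(-2098612338227/1395046) = -1395046/2098612338227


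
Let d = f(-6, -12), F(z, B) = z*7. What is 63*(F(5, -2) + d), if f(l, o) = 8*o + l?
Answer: -4221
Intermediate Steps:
F(z, B) = 7*z
f(l, o) = l + 8*o
d = -102 (d = -6 + 8*(-12) = -6 - 96 = -102)
63*(F(5, -2) + d) = 63*(7*5 - 102) = 63*(35 - 102) = 63*(-67) = -4221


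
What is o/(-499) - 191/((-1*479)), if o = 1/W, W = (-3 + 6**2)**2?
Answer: 103791022/260293869 ≈ 0.39875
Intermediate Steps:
W = 1089 (W = (-3 + 36)**2 = 33**2 = 1089)
o = 1/1089 ≈ 0.00091827
o/(-499) - 191/((-1*479)) = (1/1089)/(-499) - 191/((-1*479)) = (1/1089)*(-1/499) - 191/(-479) = -1/543411 - 191*(-1/479) = -1/543411 + 191/479 = 103791022/260293869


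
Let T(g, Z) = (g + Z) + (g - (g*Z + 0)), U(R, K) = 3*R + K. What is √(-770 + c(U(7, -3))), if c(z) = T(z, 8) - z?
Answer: 2*I*√222 ≈ 29.799*I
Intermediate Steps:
U(R, K) = K + 3*R
T(g, Z) = Z + 2*g - Z*g (T(g, Z) = (Z + g) + (g - (Z*g + 0)) = (Z + g) + (g - Z*g) = Z + 2*g - Z*g)
c(z) = 8 - 7*z (c(z) = (8 + 2*z - 1*8*z) - z = (8 + 2*z - 8*z) - z = (8 - 6*z) - z = 8 - 7*z)
√(-770 + c(U(7, -3))) = √(-770 + (8 - 7*(-3 + 3*7))) = √(-770 + (8 - 7*(-3 + 21))) = √(-770 + (8 - 7*18)) = √(-770 + (8 - 126)) = √(-770 - 118) = √(-888) = 2*I*√222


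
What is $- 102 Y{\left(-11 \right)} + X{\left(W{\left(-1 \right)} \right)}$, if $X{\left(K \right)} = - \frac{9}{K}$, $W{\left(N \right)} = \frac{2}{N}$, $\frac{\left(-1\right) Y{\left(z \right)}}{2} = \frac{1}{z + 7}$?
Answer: $- \frac{93}{2} \approx -46.5$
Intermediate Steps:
$Y{\left(z \right)} = - \frac{2}{7 + z}$ ($Y{\left(z \right)} = - \frac{2}{z + 7} = - \frac{2}{7 + z}$)
$- 102 Y{\left(-11 \right)} + X{\left(W{\left(-1 \right)} \right)} = - 102 \left(- \frac{2}{7 - 11}\right) - \frac{9}{2 \frac{1}{-1}} = - 102 \left(- \frac{2}{-4}\right) - \frac{9}{2 \left(-1\right)} = - 102 \left(\left(-2\right) \left(- \frac{1}{4}\right)\right) - \frac{9}{-2} = \left(-102\right) \frac{1}{2} - - \frac{9}{2} = -51 + \frac{9}{2} = - \frac{93}{2}$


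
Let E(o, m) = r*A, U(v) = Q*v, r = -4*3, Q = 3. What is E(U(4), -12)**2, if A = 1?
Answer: 144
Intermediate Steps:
r = -12
U(v) = 3*v
E(o, m) = -12 (E(o, m) = -12*1 = -12)
E(U(4), -12)**2 = (-12)**2 = 144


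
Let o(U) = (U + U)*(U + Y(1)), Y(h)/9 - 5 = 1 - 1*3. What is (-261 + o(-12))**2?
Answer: 385641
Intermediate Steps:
Y(h) = 27 (Y(h) = 45 + 9*(1 - 1*3) = 45 + 9*(1 - 3) = 45 + 9*(-2) = 45 - 18 = 27)
o(U) = 2*U*(27 + U) (o(U) = (U + U)*(U + 27) = (2*U)*(27 + U) = 2*U*(27 + U))
(-261 + o(-12))**2 = (-261 + 2*(-12)*(27 - 12))**2 = (-261 + 2*(-12)*15)**2 = (-261 - 360)**2 = (-621)**2 = 385641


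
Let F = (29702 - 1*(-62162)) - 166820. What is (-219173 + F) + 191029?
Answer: -103100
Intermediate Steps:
F = -74956 (F = (29702 + 62162) - 166820 = 91864 - 166820 = -74956)
(-219173 + F) + 191029 = (-219173 - 74956) + 191029 = -294129 + 191029 = -103100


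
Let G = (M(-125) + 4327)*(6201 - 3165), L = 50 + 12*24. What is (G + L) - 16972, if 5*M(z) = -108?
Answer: 65272802/5 ≈ 1.3055e+7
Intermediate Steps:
M(z) = -108/5 (M(z) = (⅕)*(-108) = -108/5)
L = 338 (L = 50 + 288 = 338)
G = 65355972/5 (G = (-108/5 + 4327)*(6201 - 3165) = (21527/5)*3036 = 65355972/5 ≈ 1.3071e+7)
(G + L) - 16972 = (65355972/5 + 338) - 16972 = 65357662/5 - 16972 = 65272802/5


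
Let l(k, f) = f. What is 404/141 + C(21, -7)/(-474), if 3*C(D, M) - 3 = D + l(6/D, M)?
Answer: 190697/66834 ≈ 2.8533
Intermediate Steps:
C(D, M) = 1 + D/3 + M/3 (C(D, M) = 1 + (D + M)/3 = 1 + (D/3 + M/3) = 1 + D/3 + M/3)
404/141 + C(21, -7)/(-474) = 404/141 + (1 + (⅓)*21 + (⅓)*(-7))/(-474) = 404*(1/141) + (1 + 7 - 7/3)*(-1/474) = 404/141 + (17/3)*(-1/474) = 404/141 - 17/1422 = 190697/66834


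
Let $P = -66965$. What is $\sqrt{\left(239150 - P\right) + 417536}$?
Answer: $\sqrt{723651} \approx 850.68$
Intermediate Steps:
$\sqrt{\left(239150 - P\right) + 417536} = \sqrt{\left(239150 - -66965\right) + 417536} = \sqrt{\left(239150 + 66965\right) + 417536} = \sqrt{306115 + 417536} = \sqrt{723651}$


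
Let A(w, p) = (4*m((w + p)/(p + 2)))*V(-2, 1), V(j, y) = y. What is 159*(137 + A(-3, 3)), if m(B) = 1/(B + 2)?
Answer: 22101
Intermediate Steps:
m(B) = 1/(2 + B)
A(w, p) = 4/(2 + (p + w)/(2 + p)) (A(w, p) = (4/(2 + (w + p)/(p + 2)))*1 = (4/(2 + (p + w)/(2 + p)))*1 = 4/(2 + (p + w)/(2 + p)))
159*(137 + A(-3, 3)) = 159*(137 + 4*(2 + 3)/(4 - 3 + 3*3)) = 159*(137 + 4*5/(4 - 3 + 9)) = 159*(137 + 4*5/10) = 159*(137 + 4*(1/10)*5) = 159*(137 + 2) = 159*139 = 22101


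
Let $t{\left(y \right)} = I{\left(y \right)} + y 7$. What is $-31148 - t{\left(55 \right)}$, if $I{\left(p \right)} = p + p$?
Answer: $-31643$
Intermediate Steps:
$I{\left(p \right)} = 2 p$
$t{\left(y \right)} = 9 y$ ($t{\left(y \right)} = 2 y + y 7 = 2 y + 7 y = 9 y$)
$-31148 - t{\left(55 \right)} = -31148 - 9 \cdot 55 = -31148 - 495 = -31643$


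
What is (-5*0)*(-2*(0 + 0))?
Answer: 0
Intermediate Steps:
(-5*0)*(-2*(0 + 0)) = 0*(-2*0) = 0*0 = 0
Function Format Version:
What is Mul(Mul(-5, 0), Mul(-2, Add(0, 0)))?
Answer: 0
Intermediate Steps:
Mul(Mul(-5, 0), Mul(-2, Add(0, 0))) = Mul(0, Mul(-2, 0)) = Mul(0, 0) = 0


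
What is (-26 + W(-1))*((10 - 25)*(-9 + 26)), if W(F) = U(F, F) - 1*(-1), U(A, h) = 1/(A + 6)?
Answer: 6324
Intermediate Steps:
U(A, h) = 1/(6 + A)
W(F) = 1 + 1/(6 + F) (W(F) = 1/(6 + F) - 1*(-1) = 1/(6 + F) + 1 = 1 + 1/(6 + F))
(-26 + W(-1))*((10 - 25)*(-9 + 26)) = (-26 + (7 - 1)/(6 - 1))*((10 - 25)*(-9 + 26)) = (-26 + 6/5)*(-15*17) = (-26 + (1/5)*6)*(-255) = (-26 + 6/5)*(-255) = -124/5*(-255) = 6324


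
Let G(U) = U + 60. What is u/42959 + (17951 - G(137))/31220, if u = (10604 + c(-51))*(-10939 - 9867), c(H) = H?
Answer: -489577072991/95798570 ≈ -5110.5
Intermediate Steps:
G(U) = 60 + U
u = -219565718 (u = (10604 - 51)*(-10939 - 9867) = 10553*(-20806) = -219565718)
u/42959 + (17951 - G(137))/31220 = -219565718/42959 + (17951 - (60 + 137))/31220 = -219565718*1/42959 + (17951 - 1*197)*(1/31220) = -219565718/42959 + (17951 - 197)*(1/31220) = -219565718/42959 + 17754*(1/31220) = -219565718/42959 + 8877/15610 = -489577072991/95798570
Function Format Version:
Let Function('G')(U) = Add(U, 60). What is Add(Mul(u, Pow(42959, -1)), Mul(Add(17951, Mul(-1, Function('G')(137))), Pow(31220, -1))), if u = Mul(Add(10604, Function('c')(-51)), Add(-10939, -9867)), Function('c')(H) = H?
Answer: Rational(-489577072991, 95798570) ≈ -5110.5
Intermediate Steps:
Function('G')(U) = Add(60, U)
u = -219565718 (u = Mul(Add(10604, -51), Add(-10939, -9867)) = Mul(10553, -20806) = -219565718)
Add(Mul(u, Pow(42959, -1)), Mul(Add(17951, Mul(-1, Function('G')(137))), Pow(31220, -1))) = Add(Mul(-219565718, Pow(42959, -1)), Mul(Add(17951, Mul(-1, Add(60, 137))), Pow(31220, -1))) = Add(Mul(-219565718, Rational(1, 42959)), Mul(Add(17951, Mul(-1, 197)), Rational(1, 31220))) = Add(Rational(-219565718, 42959), Mul(Add(17951, -197), Rational(1, 31220))) = Add(Rational(-219565718, 42959), Mul(17754, Rational(1, 31220))) = Add(Rational(-219565718, 42959), Rational(8877, 15610)) = Rational(-489577072991, 95798570)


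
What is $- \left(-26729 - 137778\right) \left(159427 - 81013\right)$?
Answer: $12899651898$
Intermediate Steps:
$- \left(-26729 - 137778\right) \left(159427 - 81013\right) = - \left(-164507\right) 78414 = \left(-1\right) \left(-12899651898\right) = 12899651898$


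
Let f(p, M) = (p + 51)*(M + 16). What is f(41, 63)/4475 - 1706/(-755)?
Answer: 2624338/675725 ≈ 3.8837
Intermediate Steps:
f(p, M) = (16 + M)*(51 + p) (f(p, M) = (51 + p)*(16 + M) = (16 + M)*(51 + p))
f(41, 63)/4475 - 1706/(-755) = (816 + 16*41 + 51*63 + 63*41)/4475 - 1706/(-755) = (816 + 656 + 3213 + 2583)*(1/4475) - 1706*(-1/755) = 7268*(1/4475) + 1706/755 = 7268/4475 + 1706/755 = 2624338/675725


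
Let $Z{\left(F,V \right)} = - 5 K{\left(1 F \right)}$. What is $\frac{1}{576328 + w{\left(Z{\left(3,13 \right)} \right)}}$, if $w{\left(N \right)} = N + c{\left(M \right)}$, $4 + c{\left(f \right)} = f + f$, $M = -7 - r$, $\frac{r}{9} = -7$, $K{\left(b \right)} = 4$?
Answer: $\frac{1}{576416} \approx 1.7349 \cdot 10^{-6}$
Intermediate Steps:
$r = -63$ ($r = 9 \left(-7\right) = -63$)
$Z{\left(F,V \right)} = -20$ ($Z{\left(F,V \right)} = \left(-5\right) 4 = -20$)
$M = 56$ ($M = -7 - -63 = -7 + 63 = 56$)
$c{\left(f \right)} = -4 + 2 f$ ($c{\left(f \right)} = -4 + \left(f + f\right) = -4 + 2 f$)
$w{\left(N \right)} = 108 + N$ ($w{\left(N \right)} = N + \left(-4 + 2 \cdot 56\right) = N + \left(-4 + 112\right) = N + 108 = 108 + N$)
$\frac{1}{576328 + w{\left(Z{\left(3,13 \right)} \right)}} = \frac{1}{576328 + \left(108 - 20\right)} = \frac{1}{576328 + 88} = \frac{1}{576416}$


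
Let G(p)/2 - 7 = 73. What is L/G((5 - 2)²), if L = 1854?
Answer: 927/80 ≈ 11.587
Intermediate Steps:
G(p) = 160 (G(p) = 14 + 2*73 = 14 + 146 = 160)
L/G((5 - 2)²) = 1854/160 = 1854*(1/160) = 927/80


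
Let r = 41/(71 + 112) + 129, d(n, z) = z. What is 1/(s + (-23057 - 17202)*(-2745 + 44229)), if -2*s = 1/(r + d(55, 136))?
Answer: -97072/162120370045815 ≈ -5.9876e-10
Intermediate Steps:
r = 23648/183 (r = 41/183 + 129 = 23648/183 ≈ 129.22)
s = -183/97072 (s = -1/(2*(23648/183 + 136)) = -1/(2*48536/183) = -½*183/48536 = -183/97072 ≈ -0.0018852)
1/(s + (-23057 - 17202)*(-2745 + 44229)) = 1/(-183/97072 + (-23057 - 17202)*(-2745 + 44229)) = 1/(-183/97072 - 40259*41484) = 1/(-183/97072 - 1670104356) = 1/(-162120370045815/97072) = -97072/162120370045815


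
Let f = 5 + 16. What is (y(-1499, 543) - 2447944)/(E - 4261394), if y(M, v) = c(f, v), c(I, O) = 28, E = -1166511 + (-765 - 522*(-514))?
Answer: 1223958/2580181 ≈ 0.47437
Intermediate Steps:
f = 21
E = -898968 (E = -1166511 + (-765 + 268308) = -1166511 + 267543 = -898968)
y(M, v) = 28
(y(-1499, 543) - 2447944)/(E - 4261394) = (28 - 2447944)/(-898968 - 4261394) = -2447916/(-5160362) = -2447916*(-1/5160362) = 1223958/2580181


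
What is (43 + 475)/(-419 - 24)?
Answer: -518/443 ≈ -1.1693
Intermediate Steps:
(43 + 475)/(-419 - 24) = 518/(-443) = 518*(-1/443) = -518/443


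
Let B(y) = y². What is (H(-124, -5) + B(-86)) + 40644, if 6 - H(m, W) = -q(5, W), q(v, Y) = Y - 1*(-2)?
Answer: 48043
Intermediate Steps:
q(v, Y) = 2 + Y (q(v, Y) = Y + 2 = 2 + Y)
H(m, W) = 8 + W (H(m, W) = 6 - (-1)*(2 + W) = 6 - (-2 - W) = 6 + (2 + W) = 8 + W)
(H(-124, -5) + B(-86)) + 40644 = ((8 - 5) + (-86)²) + 40644 = (3 + 7396) + 40644 = 7399 + 40644 = 48043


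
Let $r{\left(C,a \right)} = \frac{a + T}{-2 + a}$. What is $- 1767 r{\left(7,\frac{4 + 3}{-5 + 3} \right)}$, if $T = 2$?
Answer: $- \frac{5301}{11} \approx -481.91$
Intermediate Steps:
$r{\left(C,a \right)} = \frac{2 + a}{-2 + a}$ ($r{\left(C,a \right)} = \frac{a + 2}{-2 + a} = \frac{2 + a}{-2 + a}$)
$- 1767 r{\left(7,\frac{4 + 3}{-5 + 3} \right)} = - 1767 \frac{2 + \frac{4 + 3}{-5 + 3}}{-2 + \frac{4 + 3}{-5 + 3}} = - 1767 \frac{2 + \frac{7}{-2}}{-2 + \frac{7}{-2}} = - 1767 \frac{2 + 7 \left(- \frac{1}{2}\right)}{-2 + 7 \left(- \frac{1}{2}\right)} = - 1767 \frac{2 - \frac{7}{2}}{-2 - \frac{7}{2}} = - 1767 \frac{1}{- \frac{11}{2}} \left(- \frac{3}{2}\right) = - 1767 \left(\left(- \frac{2}{11}\right) \left(- \frac{3}{2}\right)\right) = \left(-1767\right) \frac{3}{11} = - \frac{5301}{11}$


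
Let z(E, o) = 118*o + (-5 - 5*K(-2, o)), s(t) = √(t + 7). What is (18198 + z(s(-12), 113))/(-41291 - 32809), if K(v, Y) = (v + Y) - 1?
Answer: -30977/74100 ≈ -0.41804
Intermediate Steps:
K(v, Y) = -1 + Y + v (K(v, Y) = (Y + v) - 1 = -1 + Y + v)
s(t) = √(7 + t)
z(E, o) = 10 + 113*o (z(E, o) = 118*o + (-5 - 5*(-1 + o - 2)) = 118*o + (-5 - 5*(-3 + o)) = 118*o + (-5 + (15 - 5*o)) = 118*o + (10 - 5*o) = 10 + 113*o)
(18198 + z(s(-12), 113))/(-41291 - 32809) = (18198 + (10 + 113*113))/(-41291 - 32809) = (18198 + (10 + 12769))/(-74100) = (18198 + 12779)*(-1/74100) = 30977*(-1/74100) = -30977/74100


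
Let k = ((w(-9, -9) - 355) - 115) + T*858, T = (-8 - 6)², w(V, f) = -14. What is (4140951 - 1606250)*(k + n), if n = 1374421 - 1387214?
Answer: 392602372591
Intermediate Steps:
n = -12793
T = 196 (T = (-14)² = 196)
k = 167684 (k = ((-14 - 355) - 115) + 196*858 = (-369 - 115) + 168168 = -484 + 168168 = 167684)
(4140951 - 1606250)*(k + n) = (4140951 - 1606250)*(167684 - 12793) = 2534701*154891 = 392602372591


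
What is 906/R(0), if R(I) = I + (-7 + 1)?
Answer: -151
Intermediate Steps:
R(I) = -6 + I (R(I) = I - 6 = -6 + I)
906/R(0) = 906/(-6 + 0) = 906/(-6) = 906*(-1/6) = -151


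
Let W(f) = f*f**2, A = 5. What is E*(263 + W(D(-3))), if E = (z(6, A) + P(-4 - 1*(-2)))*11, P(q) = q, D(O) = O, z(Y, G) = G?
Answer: 7788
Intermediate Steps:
E = 33 (E = (5 + (-4 - 1*(-2)))*11 = (5 + (-4 + 2))*11 = (5 - 2)*11 = 3*11 = 33)
W(f) = f**3
E*(263 + W(D(-3))) = 33*(263 + (-3)**3) = 33*(263 - 27) = 33*236 = 7788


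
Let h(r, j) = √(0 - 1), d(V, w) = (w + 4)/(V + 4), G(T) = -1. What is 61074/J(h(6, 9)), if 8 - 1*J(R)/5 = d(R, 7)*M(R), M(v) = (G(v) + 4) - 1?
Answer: 732888/205 - 335907*I/205 ≈ 3575.1 - 1638.6*I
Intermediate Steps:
d(V, w) = (4 + w)/(4 + V)
h(r, j) = I (h(r, j) = √(-1) = I)
M(v) = 2 (M(v) = (-1 + 4) - 1 = 3 - 1 = 2)
J(R) = 40 - 110/(4 + R) (J(R) = 40 - 5*(4 + 7)/(4 + R)*2 = 40 - 5*11/(4 + R)*2 = 40 - 110/(4 + R))
61074/J(h(6, 9)) = 61074/((10*(5 + 4*I)/(4 + I))) = 61074/((10*((4 - I)/17)*(5 + 4*I))) = 61074/((10*(4 - I)*(5 + 4*I)/17)) = 61074*((4 + I)*(5 - 4*I)/410) = 30537*(4 + I)*(5 - 4*I)/205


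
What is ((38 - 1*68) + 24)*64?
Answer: -384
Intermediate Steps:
((38 - 1*68) + 24)*64 = ((38 - 68) + 24)*64 = (-30 + 24)*64 = -6*64 = -384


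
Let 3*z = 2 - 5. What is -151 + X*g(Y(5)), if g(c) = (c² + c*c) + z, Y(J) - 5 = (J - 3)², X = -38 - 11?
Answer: -8040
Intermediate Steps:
z = -1 (z = (2 - 5)/3 = (⅓)*(-3) = -1)
X = -49
Y(J) = 5 + (-3 + J)² (Y(J) = 5 + (J - 3)² = 5 + (-3 + J)²)
g(c) = -1 + 2*c² (g(c) = (c² + c*c) - 1 = (c² + c²) - 1 = 2*c² - 1 = -1 + 2*c²)
-151 + X*g(Y(5)) = -151 - 49*(-1 + 2*(5 + (-3 + 5)²)²) = -151 - 49*(-1 + 2*(5 + 2²)²) = -151 - 49*(-1 + 2*(5 + 4)²) = -151 - 49*(-1 + 2*9²) = -151 - 49*(-1 + 2*81) = -151 - 49*(-1 + 162) = -151 - 49*161 = -151 - 7889 = -8040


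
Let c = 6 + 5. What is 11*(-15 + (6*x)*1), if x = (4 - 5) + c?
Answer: 495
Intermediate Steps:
c = 11
x = 10 (x = (4 - 5) + 11 = -1 + 11 = 10)
11*(-15 + (6*x)*1) = 11*(-15 + (6*10)*1) = 11*(-15 + 60*1) = 11*(-15 + 60) = 11*45 = 495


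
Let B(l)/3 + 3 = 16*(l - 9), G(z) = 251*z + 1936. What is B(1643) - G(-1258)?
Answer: 392245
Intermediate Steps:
G(z) = 1936 + 251*z
B(l) = -441 + 48*l (B(l) = -9 + 3*(16*(l - 9)) = -9 + 3*(16*(-9 + l)) = -9 + 3*(-144 + 16*l) = -9 + (-432 + 48*l) = -441 + 48*l)
B(1643) - G(-1258) = (-441 + 48*1643) - (1936 + 251*(-1258)) = (-441 + 78864) - (1936 - 315758) = 78423 - 1*(-313822) = 78423 + 313822 = 392245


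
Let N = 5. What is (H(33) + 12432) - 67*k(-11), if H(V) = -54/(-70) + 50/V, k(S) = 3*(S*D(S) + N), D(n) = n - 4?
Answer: -25104749/1155 ≈ -21736.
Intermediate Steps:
D(n) = -4 + n
k(S) = 15 + 3*S*(-4 + S) (k(S) = 3*(S*(-4 + S) + 5) = 3*(5 + S*(-4 + S)) = 15 + 3*S*(-4 + S))
H(V) = 27/35 + 50/V (H(V) = -54*(-1/70) + 50/V = 27/35 + 50/V)
(H(33) + 12432) - 67*k(-11) = ((27/35 + 50/33) + 12432) - 67*(15 + 3*(-11)*(-4 - 11)) = ((27/35 + 50*(1/33)) + 12432) - 67*(15 + 3*(-11)*(-15)) = ((27/35 + 50/33) + 12432) - 67*(15 + 495) = (2641/1155 + 12432) - 67*510 = 14361601/1155 - 1*34170 = 14361601/1155 - 34170 = -25104749/1155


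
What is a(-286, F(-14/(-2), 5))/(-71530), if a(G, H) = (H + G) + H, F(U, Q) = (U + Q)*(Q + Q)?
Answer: 1/1555 ≈ 0.00064309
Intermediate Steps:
F(U, Q) = 2*Q*(Q + U) (F(U, Q) = (Q + U)*(2*Q) = 2*Q*(Q + U))
a(G, H) = G + 2*H (a(G, H) = (G + H) + H = G + 2*H)
a(-286, F(-14/(-2), 5))/(-71530) = (-286 + 2*(2*5*(5 - 14/(-2))))/(-71530) = (-286 + 2*(2*5*(5 - 14*(-½))))*(-1/71530) = (-286 + 2*(2*5*(5 + 7)))*(-1/71530) = (-286 + 2*(2*5*12))*(-1/71530) = (-286 + 2*120)*(-1/71530) = (-286 + 240)*(-1/71530) = -46*(-1/71530) = 1/1555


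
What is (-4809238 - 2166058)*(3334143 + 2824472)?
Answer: -42958162575040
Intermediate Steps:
(-4809238 - 2166058)*(3334143 + 2824472) = -6975296*6158615 = -42958162575040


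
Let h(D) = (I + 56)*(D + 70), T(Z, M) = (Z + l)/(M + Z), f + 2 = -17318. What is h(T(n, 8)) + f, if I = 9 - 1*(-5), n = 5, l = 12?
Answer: -160270/13 ≈ -12328.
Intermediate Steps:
f = -17320 (f = -2 - 17318 = -17320)
I = 14 (I = 9 + 5 = 14)
T(Z, M) = (12 + Z)/(M + Z) (T(Z, M) = (Z + 12)/(M + Z) = (12 + Z)/(M + Z))
h(D) = 4900 + 70*D (h(D) = (14 + 56)*(D + 70) = 70*(70 + D) = 4900 + 70*D)
h(T(n, 8)) + f = (4900 + 70*((12 + 5)/(8 + 5))) - 17320 = (4900 + 70*(17/13)) - 17320 = (4900 + 1190/13) - 17320 = 64890/13 - 17320 = -160270/13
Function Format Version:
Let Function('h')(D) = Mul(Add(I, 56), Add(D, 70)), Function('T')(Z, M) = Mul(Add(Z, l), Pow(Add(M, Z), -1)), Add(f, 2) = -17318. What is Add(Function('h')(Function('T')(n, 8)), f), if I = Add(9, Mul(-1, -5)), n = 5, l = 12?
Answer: Rational(-160270, 13) ≈ -12328.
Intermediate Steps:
f = -17320 (f = Add(-2, -17318) = -17320)
I = 14 (I = Add(9, 5) = 14)
Function('T')(Z, M) = Mul(Pow(Add(M, Z), -1), Add(12, Z)) (Function('T')(Z, M) = Mul(Add(Z, 12), Pow(Add(M, Z), -1)) = Mul(Add(12, Z), Pow(Add(M, Z), -1)) = Mul(Pow(Add(M, Z), -1), Add(12, Z)))
Function('h')(D) = Add(4900, Mul(70, D)) (Function('h')(D) = Mul(Add(14, 56), Add(D, 70)) = Mul(70, Add(70, D)) = Add(4900, Mul(70, D)))
Add(Function('h')(Function('T')(n, 8)), f) = Add(Add(4900, Mul(70, Mul(Pow(Add(8, 5), -1), Add(12, 5)))), -17320) = Add(Add(4900, Mul(70, Mul(Pow(13, -1), 17))), -17320) = Add(Add(4900, Mul(70, Mul(Rational(1, 13), 17))), -17320) = Add(Add(4900, Mul(70, Rational(17, 13))), -17320) = Add(Add(4900, Rational(1190, 13)), -17320) = Add(Rational(64890, 13), -17320) = Rational(-160270, 13)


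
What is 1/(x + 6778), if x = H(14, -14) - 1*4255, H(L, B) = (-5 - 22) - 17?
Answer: 1/2479 ≈ 0.00040339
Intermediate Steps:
H(L, B) = -44 (H(L, B) = -27 - 17 = -44)
x = -4299 (x = -44 - 1*4255 = -44 - 4255 = -4299)
1/(x + 6778) = 1/(-4299 + 6778) = 1/2479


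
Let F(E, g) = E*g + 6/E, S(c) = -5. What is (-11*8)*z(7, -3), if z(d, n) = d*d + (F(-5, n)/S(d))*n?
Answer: -126016/25 ≈ -5040.6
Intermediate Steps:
F(E, g) = 6/E + E*g
z(d, n) = d² + n*(6/25 + n) (z(d, n) = d*d + ((6/(-5) - 5*n)/(-5))*n = d² + ((6*(-⅕) - 5*n)*(-⅕))*n = d² + ((-6/5 - 5*n)*(-⅕))*n = d² + (6/25 + n)*n = d² + n*(6/25 + n))
(-11*8)*z(7, -3) = (-11*8)*(7² + (-3)² + (6/25)*(-3)) = -88*(49 + 9 - 18/25) = -88*1432/25 = -126016/25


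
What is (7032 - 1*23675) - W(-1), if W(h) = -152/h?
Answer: -16795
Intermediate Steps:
(7032 - 1*23675) - W(-1) = (7032 - 1*23675) - (-152)/(-1) = (7032 - 23675) - (-152)*(-1) = -16643 - 1*152 = -16643 - 152 = -16795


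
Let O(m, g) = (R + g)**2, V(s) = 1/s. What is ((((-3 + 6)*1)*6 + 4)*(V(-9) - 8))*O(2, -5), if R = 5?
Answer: 0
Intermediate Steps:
O(m, g) = (5 + g)**2
((((-3 + 6)*1)*6 + 4)*(V(-9) - 8))*O(2, -5) = ((((-3 + 6)*1)*6 + 4)*(1/(-9) - 8))*(5 - 5)**2 = (((3*1)*6 + 4)*(-1/9 - 8))*0**2 = ((3*6 + 4)*(-73/9))*0 = ((18 + 4)*(-73/9))*0 = (22*(-73/9))*0 = -1606/9*0 = 0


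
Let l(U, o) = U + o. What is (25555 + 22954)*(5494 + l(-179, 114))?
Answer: 263355361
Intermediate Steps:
(25555 + 22954)*(5494 + l(-179, 114)) = (25555 + 22954)*(5494 + (-179 + 114)) = 48509*(5494 - 65) = 48509*5429 = 263355361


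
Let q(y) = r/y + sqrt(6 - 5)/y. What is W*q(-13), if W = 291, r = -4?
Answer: 873/13 ≈ 67.154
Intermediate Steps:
q(y) = -3/y (q(y) = -4/y + sqrt(6 - 5)/y = -4/y + sqrt(1)/y = -4/y + 1/y = -3/y)
W*q(-13) = 291*(-3/(-13)) = 291*(-3*(-1/13)) = 291*(3/13) = 873/13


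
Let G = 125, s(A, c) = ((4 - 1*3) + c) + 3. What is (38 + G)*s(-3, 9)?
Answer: 2119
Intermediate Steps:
s(A, c) = 4 + c (s(A, c) = ((4 - 3) + c) + 3 = (1 + c) + 3 = 4 + c)
(38 + G)*s(-3, 9) = (38 + 125)*(4 + 9) = 163*13 = 2119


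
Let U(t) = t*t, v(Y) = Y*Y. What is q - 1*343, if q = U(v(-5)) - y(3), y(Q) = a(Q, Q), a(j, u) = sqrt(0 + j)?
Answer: 282 - sqrt(3) ≈ 280.27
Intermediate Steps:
a(j, u) = sqrt(j)
v(Y) = Y**2
y(Q) = sqrt(Q)
U(t) = t**2
q = 625 - sqrt(3) (q = ((-5)**2)**2 - sqrt(3) = 25**2 - sqrt(3) = 625 - sqrt(3) ≈ 623.27)
q - 1*343 = (625 - sqrt(3)) - 1*343 = (625 - sqrt(3)) - 343 = 282 - sqrt(3)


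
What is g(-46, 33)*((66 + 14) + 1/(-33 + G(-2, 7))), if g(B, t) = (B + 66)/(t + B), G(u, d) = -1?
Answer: -27190/221 ≈ -123.03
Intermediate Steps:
g(B, t) = (66 + B)/(B + t)
g(-46, 33)*((66 + 14) + 1/(-33 + G(-2, 7))) = ((66 - 46)/(-46 + 33))*((66 + 14) + 1/(-33 - 1)) = (20/(-13))*(80 + 1/(-34)) = (-1/13*20)*(80 - 1/34) = -20/13*2719/34 = -27190/221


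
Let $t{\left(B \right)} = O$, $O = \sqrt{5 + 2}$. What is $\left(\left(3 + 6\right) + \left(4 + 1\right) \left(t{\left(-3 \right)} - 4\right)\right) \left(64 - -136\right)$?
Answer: $-2200 + 1000 \sqrt{7} \approx 445.75$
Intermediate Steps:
$O = \sqrt{7} \approx 2.6458$
$t{\left(B \right)} = \sqrt{7}$
$\left(\left(3 + 6\right) + \left(4 + 1\right) \left(t{\left(-3 \right)} - 4\right)\right) \left(64 - -136\right) = \left(\left(3 + 6\right) + \left(4 + 1\right) \left(\sqrt{7} - 4\right)\right) \left(64 - -136\right) = \left(9 + 5 \left(-4 + \sqrt{7}\right)\right) \left(64 + 136\right) = \left(9 - \left(20 - 5 \sqrt{7}\right)\right) 200 = \left(-11 + 5 \sqrt{7}\right) 200 = -2200 + 1000 \sqrt{7}$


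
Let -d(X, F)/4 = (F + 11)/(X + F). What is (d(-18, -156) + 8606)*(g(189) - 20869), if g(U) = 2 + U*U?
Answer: 383352032/3 ≈ 1.2778e+8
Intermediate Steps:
d(X, F) = -4*(11 + F)/(F + X) (d(X, F) = -4*(F + 11)/(X + F) = -4*(11 + F)/(F + X))
g(U) = 2 + U²
(d(-18, -156) + 8606)*(g(189) - 20869) = (4*(-11 - 1*(-156))/(-156 - 18) + 8606)*((2 + 189²) - 20869) = (4*(-11 + 156)/(-174) + 8606)*((2 + 35721) - 20869) = (4*(-1/174)*145 + 8606)*(35723 - 20869) = (-10/3 + 8606)*14854 = (25808/3)*14854 = 383352032/3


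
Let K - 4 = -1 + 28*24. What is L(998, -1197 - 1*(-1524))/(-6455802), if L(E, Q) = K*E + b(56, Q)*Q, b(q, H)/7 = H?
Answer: -474051/2151934 ≈ -0.22029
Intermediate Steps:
b(q, H) = 7*H
K = 675 (K = 4 + (-1 + 28*24) = 4 + (-1 + 672) = 4 + 671 = 675)
L(E, Q) = 7*Q**2 + 675*E (L(E, Q) = 675*E + (7*Q)*Q = 675*E + 7*Q**2 = 7*Q**2 + 675*E)
L(998, -1197 - 1*(-1524))/(-6455802) = (7*(-1197 - 1*(-1524))**2 + 675*998)/(-6455802) = (7*(-1197 + 1524)**2 + 673650)*(-1/6455802) = (7*327**2 + 673650)*(-1/6455802) = (7*106929 + 673650)*(-1/6455802) = (748503 + 673650)*(-1/6455802) = 1422153*(-1/6455802) = -474051/2151934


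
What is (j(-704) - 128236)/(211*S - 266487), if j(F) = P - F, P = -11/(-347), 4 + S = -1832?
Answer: 44253593/226897401 ≈ 0.19504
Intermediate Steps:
S = -1836 (S = -4 - 1832 = -1836)
P = 11/347 (P = -11*(-1/347) = 11/347 ≈ 0.031700)
j(F) = 11/347 - F
(j(-704) - 128236)/(211*S - 266487) = ((11/347 - 1*(-704)) - 128236)/(211*(-1836) - 266487) = ((11/347 + 704) - 128236)/(-387396 - 266487) = (244299/347 - 128236)/(-653883) = -44253593/347*(-1/653883) = 44253593/226897401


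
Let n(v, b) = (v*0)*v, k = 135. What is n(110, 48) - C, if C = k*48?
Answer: -6480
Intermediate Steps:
n(v, b) = 0 (n(v, b) = 0*v = 0)
C = 6480 (C = 135*48 = 6480)
n(110, 48) - C = 0 - 1*6480 = 0 - 6480 = -6480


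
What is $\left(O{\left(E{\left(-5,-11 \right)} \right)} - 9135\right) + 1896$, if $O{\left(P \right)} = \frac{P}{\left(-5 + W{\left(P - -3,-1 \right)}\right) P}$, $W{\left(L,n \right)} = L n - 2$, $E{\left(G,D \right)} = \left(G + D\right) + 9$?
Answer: $- \frac{21718}{3} \approx -7239.3$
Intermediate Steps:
$E{\left(G,D \right)} = 9 + D + G$ ($E{\left(G,D \right)} = \left(D + G\right) + 9 = 9 + D + G$)
$W{\left(L,n \right)} = -2 + L n$
$O{\left(P \right)} = \frac{1}{-10 - P}$ ($O{\left(P \right)} = \frac{P}{\left(-5 + \left(-2 + \left(P - -3\right) \left(-1\right)\right)\right) P} = \frac{P}{\left(-5 + \left(-2 + \left(P + 3\right) \left(-1\right)\right)\right) P} = \frac{P}{\left(-5 + \left(-2 + \left(3 + P\right) \left(-1\right)\right)\right) P} = \frac{P}{\left(-5 - \left(5 + P\right)\right) P} = \frac{P}{\left(-10 - P\right) P} = \frac{P}{P \left(-10 - P\right)} = P \frac{1}{P \left(-10 - P\right)} = \frac{1}{-10 - P}$)
$\left(O{\left(E{\left(-5,-11 \right)} \right)} - 9135\right) + 1896 = \left(\frac{1}{-10 - \left(9 - 11 - 5\right)} - 9135\right) + 1896 = \left(\frac{1}{-10 - -7} - 9135\right) + 1896 = \left(\frac{1}{-10 + 7} - 9135\right) + 1896 = \left(\frac{1}{-3} - 9135\right) + 1896 = \left(- \frac{1}{3} - 9135\right) + 1896 = - \frac{27406}{3} + 1896 = - \frac{21718}{3}$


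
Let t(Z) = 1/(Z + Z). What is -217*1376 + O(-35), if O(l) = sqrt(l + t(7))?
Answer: -298592 + I*sqrt(6846)/14 ≈ -2.9859e+5 + 5.91*I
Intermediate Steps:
t(Z) = 1/(2*Z)
O(l) = sqrt(1/14 + l) (O(l) = sqrt(l + (1/2)/7) = sqrt(l + (1/2)*(1/7)) = sqrt(l + 1/14) = sqrt(1/14 + l))
-217*1376 + O(-35) = -217*1376 + sqrt(14 + 196*(-35))/14 = -298592 + sqrt(14 - 6860)/14 = -298592 + sqrt(-6846)/14 = -298592 + (I*sqrt(6846))/14 = -298592 + I*sqrt(6846)/14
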